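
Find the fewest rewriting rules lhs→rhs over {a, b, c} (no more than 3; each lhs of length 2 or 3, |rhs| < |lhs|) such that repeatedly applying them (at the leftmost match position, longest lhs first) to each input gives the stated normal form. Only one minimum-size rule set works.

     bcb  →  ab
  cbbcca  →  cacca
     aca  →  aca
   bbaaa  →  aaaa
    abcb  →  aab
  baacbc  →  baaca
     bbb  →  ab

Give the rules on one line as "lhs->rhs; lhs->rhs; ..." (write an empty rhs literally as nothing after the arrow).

  | bcb => ab
  | cbbcca => cacca
  | aca
  | bbaaa => aaaa

bb->a; bc->a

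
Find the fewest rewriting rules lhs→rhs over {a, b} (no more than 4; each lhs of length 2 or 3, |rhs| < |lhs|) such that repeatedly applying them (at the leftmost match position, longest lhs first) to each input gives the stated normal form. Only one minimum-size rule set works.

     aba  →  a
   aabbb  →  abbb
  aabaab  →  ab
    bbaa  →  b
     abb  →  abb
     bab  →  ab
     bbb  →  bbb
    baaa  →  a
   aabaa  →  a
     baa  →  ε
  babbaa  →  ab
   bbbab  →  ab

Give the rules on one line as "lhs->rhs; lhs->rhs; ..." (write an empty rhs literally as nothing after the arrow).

  | aba => aa => a
  | aabbb => abbb
  | aabaab => abaab => ab
  | bbaa => b

aa->a; ba->a; baa->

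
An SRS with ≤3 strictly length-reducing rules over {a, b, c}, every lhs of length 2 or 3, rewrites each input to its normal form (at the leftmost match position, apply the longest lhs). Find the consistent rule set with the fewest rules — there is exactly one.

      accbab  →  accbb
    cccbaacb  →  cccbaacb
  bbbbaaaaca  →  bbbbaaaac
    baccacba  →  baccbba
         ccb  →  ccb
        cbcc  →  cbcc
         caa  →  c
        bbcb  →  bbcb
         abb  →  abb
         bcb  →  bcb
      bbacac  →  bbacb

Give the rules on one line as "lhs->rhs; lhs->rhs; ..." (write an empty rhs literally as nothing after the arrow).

bab->bb; ca->c; cac->cb

  | accbab => accbb
  | cccbaacb
  | bbbbaaaaca => bbbbaaaac
  | baccacba => baccbba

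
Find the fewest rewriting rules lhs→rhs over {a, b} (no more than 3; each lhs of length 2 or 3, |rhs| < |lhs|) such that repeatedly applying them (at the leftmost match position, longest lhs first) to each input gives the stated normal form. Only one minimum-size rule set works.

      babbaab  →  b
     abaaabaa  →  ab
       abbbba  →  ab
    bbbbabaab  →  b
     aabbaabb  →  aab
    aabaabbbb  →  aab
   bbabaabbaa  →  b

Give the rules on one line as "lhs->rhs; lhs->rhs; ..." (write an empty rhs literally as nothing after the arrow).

ba->b; bb->b

  | babbaab => bbbaab => bbaab => baab => bab => bb => b
  | abaaabaa => abaabaa => ababaa => abbaa => abaa => aba => ab
  | abbbba => abbba => abba => aba => ab
  | bbbbabaab => bbbabaab => bbabaab => babaab => bbaab => baab => bab => bb => b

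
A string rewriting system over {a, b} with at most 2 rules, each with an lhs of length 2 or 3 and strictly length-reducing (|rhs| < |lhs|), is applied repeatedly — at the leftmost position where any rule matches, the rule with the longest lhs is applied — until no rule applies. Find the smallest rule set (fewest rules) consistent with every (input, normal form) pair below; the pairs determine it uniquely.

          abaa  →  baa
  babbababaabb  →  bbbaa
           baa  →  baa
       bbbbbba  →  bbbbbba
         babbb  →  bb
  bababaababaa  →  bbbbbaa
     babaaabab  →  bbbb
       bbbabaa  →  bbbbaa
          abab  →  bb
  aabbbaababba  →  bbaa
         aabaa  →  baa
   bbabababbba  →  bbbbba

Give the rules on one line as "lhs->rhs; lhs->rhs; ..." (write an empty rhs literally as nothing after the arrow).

ab->b; abb->a

  | abaa => baa
  | babbababaabb => baababaabb => bababaabb => bbabaabb => bbbaabb => bbbaa
  | baa
  | bbbbbba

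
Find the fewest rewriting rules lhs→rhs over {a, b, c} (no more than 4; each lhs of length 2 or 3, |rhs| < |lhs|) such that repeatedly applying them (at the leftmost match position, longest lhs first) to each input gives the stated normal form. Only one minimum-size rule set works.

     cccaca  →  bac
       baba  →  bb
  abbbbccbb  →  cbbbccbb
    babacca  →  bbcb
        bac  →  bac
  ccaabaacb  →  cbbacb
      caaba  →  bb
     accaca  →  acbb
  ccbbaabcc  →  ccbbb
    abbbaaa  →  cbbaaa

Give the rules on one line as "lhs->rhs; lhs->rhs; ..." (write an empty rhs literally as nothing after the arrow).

  | cccaca => baaca => baab => bac
  | baba => bca => bb
  | abbbbccbb => cbbbccbb
  | babacca => bcacca => bbcca => bbcb

ab->c; ca->b; ccc->ba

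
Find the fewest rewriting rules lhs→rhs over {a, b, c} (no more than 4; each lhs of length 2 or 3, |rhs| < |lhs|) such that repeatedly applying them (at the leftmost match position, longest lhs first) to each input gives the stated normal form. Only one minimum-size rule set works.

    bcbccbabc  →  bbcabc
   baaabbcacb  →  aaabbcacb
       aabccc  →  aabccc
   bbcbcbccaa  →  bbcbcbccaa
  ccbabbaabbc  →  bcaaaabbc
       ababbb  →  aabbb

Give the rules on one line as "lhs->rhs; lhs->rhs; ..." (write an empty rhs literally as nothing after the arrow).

  | bcbccbabc => bcbbcabc => bbcabc
  | baaabbcacb => aaabbcacb
  | aabccc
  | bbcbcbccaa

ba->a; bba->aa; cbb->b; ccb->bc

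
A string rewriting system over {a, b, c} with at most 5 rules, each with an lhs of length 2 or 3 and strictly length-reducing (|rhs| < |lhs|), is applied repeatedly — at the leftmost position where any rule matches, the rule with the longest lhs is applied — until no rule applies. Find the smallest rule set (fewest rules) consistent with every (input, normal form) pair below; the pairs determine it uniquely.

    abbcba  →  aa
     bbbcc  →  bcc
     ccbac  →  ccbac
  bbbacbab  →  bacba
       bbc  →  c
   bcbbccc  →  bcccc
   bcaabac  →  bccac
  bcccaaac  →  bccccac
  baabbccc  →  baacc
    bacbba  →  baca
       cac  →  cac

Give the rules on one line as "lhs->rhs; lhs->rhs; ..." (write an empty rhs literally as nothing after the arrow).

aaa->ca; ab->a; abc->a; bb->

  | abbcba => abcba => aba => aa
  | bbbcc => bcc
  | ccbac
  | bbbacbab => bacbab => bacba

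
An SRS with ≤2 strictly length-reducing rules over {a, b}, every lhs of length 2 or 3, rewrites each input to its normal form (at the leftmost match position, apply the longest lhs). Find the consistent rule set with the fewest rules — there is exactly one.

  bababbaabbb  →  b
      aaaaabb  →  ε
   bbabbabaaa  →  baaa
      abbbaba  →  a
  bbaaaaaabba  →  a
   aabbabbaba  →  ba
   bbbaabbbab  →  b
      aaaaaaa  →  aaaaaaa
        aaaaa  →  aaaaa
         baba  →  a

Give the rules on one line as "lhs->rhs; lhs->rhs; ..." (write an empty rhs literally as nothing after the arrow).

ab->b; bb->

  | bababbaabbb => bbabbaabbb => abbaabbb => bbaabbb => aabbb => abbb => bbb => b
  | aaaaabb => aaaabb => aaabb => aabb => abb => bb => ε
  | bbabbabaaa => abbabaaa => bbabaaa => abaaa => baaa
  | abbbaba => bbbaba => baba => bba => a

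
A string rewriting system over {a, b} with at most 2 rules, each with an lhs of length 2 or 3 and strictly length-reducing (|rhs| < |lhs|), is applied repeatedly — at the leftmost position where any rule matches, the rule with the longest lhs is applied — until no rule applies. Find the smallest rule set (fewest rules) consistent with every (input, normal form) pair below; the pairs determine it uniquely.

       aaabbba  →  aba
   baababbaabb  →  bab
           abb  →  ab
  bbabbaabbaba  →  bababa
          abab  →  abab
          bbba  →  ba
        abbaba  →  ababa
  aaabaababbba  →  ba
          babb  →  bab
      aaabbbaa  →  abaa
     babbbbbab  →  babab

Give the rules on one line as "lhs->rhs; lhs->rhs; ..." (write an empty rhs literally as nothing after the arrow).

aab->; bb->b

  | aaabbba => abba => aba
  | baababbaabb => babbaabb => babaabb => babb => bab
  | abb => ab
  | bbabbaabbaba => babbaabbaba => babaabbaba => babbaba => bababa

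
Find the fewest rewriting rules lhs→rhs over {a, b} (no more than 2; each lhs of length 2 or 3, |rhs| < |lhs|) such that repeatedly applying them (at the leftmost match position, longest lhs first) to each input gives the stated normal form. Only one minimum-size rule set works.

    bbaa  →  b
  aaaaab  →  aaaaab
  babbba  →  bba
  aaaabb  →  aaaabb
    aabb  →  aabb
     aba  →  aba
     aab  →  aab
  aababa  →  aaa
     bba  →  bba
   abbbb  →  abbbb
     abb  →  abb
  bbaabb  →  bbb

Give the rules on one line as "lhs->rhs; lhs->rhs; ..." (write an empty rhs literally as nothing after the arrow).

baa->; bab->

  | bbaa => b
  | aaaaab
  | babbba => bba
  | aaaabb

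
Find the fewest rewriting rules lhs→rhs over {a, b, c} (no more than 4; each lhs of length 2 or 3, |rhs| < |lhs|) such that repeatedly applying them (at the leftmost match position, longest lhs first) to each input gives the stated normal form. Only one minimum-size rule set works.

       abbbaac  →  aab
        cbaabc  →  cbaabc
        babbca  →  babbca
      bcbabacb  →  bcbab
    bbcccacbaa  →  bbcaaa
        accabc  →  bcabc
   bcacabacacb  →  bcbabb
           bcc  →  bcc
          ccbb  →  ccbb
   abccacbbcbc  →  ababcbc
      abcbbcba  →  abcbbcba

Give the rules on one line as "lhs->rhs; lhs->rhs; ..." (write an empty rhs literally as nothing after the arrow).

  | abbbaac => aaac => aab
  | cbaabc
  | babbca
  | bcbabacb => bcbab

ac->b; acb->; bbb->; cca->aa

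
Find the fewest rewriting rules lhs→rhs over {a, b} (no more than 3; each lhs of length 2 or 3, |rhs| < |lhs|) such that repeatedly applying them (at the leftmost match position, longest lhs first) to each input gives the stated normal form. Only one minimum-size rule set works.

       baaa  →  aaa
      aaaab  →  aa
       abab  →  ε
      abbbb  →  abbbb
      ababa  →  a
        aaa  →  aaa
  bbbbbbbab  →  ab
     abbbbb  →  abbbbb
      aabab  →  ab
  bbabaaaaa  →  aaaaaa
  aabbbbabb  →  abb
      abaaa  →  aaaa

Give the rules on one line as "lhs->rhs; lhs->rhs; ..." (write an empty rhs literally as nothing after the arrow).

aab->; ba->a

  | baaa => aaa
  | aaaab => aa
  | abab => aab => ε
  | abbbb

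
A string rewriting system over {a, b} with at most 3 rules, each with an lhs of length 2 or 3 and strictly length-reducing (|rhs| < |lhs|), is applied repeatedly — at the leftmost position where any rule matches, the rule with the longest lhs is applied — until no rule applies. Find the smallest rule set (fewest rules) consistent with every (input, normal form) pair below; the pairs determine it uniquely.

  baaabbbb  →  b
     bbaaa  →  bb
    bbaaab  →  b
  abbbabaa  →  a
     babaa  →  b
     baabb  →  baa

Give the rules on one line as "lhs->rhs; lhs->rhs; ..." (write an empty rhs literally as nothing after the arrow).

  | baaabbbb => bbbbb => bbb => b
  | bbaaa => bb
  | bbaaab => bbb => b
  | abbbabaa => abbabaa => ababaa => aabaa => aaaa => a

aaa->; ab->a; bbb->b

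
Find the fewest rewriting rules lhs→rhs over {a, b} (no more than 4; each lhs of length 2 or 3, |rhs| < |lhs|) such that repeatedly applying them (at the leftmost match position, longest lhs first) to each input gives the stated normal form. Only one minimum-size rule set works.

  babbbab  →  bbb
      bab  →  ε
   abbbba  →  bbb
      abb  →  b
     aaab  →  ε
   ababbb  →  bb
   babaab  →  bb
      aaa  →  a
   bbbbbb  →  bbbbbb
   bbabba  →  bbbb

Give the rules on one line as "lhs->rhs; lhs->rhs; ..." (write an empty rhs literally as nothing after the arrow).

aa->b; ab->; ba->a; bba->bb

  | babbbab => abbbab => bbab => bbb
  | bab => ab => ε
  | abbbba => bbba => bbb
  | abb => b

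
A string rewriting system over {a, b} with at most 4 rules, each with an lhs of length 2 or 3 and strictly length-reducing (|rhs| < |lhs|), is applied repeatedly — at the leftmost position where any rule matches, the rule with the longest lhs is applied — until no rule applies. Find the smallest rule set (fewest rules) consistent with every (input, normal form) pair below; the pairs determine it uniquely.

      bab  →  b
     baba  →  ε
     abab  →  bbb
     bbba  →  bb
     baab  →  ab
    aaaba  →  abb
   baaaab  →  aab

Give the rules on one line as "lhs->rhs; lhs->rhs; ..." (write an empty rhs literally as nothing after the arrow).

  | bab => b
  | baba => ba => ε
  | abab => bbb
  | bbba => bb

aaa->aa; aba->bb; ba->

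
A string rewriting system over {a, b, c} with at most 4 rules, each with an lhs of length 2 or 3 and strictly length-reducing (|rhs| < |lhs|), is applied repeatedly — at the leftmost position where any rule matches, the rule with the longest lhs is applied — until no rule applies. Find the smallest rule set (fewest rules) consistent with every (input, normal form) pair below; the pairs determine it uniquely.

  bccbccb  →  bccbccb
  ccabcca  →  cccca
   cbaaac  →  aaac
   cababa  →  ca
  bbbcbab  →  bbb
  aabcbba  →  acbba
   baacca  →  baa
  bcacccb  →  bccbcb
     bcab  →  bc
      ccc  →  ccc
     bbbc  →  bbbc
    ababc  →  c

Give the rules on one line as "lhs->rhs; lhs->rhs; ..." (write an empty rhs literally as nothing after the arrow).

ab->; acc->cb; cba->a

  | bccbccb
  | ccabcca => cccca
  | cbaaac => aaac
  | cababa => caba => ca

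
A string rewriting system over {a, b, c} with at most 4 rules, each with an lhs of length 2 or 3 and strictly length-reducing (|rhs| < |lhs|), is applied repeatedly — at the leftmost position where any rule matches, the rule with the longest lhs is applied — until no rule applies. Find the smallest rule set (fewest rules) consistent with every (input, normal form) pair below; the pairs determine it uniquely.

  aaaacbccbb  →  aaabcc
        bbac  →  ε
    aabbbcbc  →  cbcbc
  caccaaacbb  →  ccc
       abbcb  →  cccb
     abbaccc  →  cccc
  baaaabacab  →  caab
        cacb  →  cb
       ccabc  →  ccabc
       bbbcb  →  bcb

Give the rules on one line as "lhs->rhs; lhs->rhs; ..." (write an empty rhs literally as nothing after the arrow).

  | aaaacbccbb => aaabccbb => aaabcc
  | bbac => ac => ε
  | aabbbcbc => accbcbc => cbcbc
  | caccaaacbb => ccaaacbb => ccaabb => ccacc => ccc

abb->cc; ac->; ba->c; bb->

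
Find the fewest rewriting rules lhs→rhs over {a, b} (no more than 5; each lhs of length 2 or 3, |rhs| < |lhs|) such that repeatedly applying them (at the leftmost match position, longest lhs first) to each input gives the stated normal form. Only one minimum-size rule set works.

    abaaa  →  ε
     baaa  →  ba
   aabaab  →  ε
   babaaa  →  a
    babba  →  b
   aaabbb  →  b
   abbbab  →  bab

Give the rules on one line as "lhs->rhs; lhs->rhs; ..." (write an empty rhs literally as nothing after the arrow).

  | abaaa => bbaa => aa => ε
  | baaa => ba
  | aabaab => baab => bb => ε
  | babaaa => bbbaa => abaa => bba => a

aa->; aba->bb; bb->; bbb->ab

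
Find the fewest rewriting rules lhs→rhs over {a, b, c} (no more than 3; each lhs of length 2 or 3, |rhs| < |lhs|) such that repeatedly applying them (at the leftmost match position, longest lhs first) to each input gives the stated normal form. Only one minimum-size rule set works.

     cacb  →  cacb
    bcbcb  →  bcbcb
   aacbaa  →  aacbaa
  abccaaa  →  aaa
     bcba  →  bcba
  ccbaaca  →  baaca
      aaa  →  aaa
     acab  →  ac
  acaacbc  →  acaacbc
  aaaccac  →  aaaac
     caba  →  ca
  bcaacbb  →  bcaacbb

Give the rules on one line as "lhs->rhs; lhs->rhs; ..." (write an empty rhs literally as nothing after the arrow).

ab->; cc->

  | cacb
  | bcbcb
  | aacbaa
  | abccaaa => ccaaa => aaa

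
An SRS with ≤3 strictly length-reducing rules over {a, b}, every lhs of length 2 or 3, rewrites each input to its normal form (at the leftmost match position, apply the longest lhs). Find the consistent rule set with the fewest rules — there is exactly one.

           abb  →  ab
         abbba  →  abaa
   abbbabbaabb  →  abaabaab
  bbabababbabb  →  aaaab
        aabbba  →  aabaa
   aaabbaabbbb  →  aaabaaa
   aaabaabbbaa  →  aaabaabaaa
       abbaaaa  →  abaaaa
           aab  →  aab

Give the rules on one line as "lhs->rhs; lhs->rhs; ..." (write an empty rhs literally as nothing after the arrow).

  | abb => ab
  | abbba => abaa
  | abbbabbaabb => abaabbaabb => abaabaabb => abaabaab
  | bbabababbabb => babababbabb => aababbabb => aaababb => aaaab

bab->a; bb->b; bbb->ba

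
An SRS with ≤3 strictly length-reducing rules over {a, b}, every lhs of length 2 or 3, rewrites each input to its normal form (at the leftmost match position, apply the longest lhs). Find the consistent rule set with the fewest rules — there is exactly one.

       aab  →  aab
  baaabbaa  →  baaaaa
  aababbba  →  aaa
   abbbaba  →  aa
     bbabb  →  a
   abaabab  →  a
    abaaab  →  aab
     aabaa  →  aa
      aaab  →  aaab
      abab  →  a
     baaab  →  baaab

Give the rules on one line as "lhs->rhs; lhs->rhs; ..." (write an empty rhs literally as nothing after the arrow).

aba->bb; bb->; bbb->a

  | aab
  | baaabbaa => baaaaa
  | aababbba => abbbbba => aabba => aaa
  | abbbaba => aaaba => aabb => aa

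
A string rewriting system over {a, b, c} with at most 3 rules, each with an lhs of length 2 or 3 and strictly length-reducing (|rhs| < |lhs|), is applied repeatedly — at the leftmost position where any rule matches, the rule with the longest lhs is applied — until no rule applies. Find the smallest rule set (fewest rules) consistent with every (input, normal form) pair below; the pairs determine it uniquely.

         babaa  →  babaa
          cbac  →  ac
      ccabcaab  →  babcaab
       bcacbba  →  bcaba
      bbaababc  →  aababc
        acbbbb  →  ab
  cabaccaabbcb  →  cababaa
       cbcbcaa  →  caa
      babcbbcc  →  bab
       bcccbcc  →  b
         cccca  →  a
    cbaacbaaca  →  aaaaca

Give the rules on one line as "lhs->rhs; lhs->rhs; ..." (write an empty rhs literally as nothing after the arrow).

bb->; cb->; cc->b

  | babaa
  | cbac => ac
  | ccabcaab => babcaab
  | bcacbba => bcaba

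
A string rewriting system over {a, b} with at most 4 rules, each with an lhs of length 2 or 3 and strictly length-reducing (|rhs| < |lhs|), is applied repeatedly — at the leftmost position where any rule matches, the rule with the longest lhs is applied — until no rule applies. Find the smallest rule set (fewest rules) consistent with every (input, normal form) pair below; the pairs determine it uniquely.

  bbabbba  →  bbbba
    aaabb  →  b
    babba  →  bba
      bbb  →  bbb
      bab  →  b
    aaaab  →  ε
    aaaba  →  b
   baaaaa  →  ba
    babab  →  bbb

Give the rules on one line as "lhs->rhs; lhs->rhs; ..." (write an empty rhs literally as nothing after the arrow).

aa->a; ab->; aba->b

  | bbabbba => bbbba
  | aaabb => aabb => abb => b
  | babba => bba
  | bbb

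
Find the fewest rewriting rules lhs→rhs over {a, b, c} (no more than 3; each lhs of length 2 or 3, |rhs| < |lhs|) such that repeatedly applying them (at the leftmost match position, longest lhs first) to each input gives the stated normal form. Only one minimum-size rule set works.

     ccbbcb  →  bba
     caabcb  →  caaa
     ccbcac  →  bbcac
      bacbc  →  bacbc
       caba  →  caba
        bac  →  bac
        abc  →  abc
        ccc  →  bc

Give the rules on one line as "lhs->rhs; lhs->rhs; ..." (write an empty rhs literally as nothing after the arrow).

  | ccbbcb => bbbcb => bba
  | caabcb => caaa
  | ccbcac => bbcac
  | bacbc

bcb->a; cc->b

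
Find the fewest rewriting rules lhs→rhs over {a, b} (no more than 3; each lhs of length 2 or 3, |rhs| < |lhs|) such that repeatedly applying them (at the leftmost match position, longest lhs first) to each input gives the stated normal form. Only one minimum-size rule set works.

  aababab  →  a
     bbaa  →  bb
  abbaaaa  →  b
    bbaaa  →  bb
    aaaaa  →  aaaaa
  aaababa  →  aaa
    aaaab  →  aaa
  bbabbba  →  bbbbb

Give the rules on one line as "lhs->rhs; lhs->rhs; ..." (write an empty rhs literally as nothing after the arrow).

  | aababab => aabab => aab => a
  | bbaa => bba => bb
  | abbaaaa => baaaa => baaa => baa => ba => b
  | bbaaa => bbaa => bba => bb

ab->; ba->b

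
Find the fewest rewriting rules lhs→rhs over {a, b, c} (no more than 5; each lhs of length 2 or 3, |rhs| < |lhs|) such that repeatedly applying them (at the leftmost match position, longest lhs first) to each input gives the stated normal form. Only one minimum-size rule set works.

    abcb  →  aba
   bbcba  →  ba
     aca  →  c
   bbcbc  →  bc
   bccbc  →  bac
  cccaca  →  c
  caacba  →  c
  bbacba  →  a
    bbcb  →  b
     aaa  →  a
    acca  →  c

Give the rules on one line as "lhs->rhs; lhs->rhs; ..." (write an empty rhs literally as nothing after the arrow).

  | abcb => aba
  | bbcba => ba
  | aca => aa => c
  | bbcbc => bc

aa->c; bbc->; ca->a; cb->a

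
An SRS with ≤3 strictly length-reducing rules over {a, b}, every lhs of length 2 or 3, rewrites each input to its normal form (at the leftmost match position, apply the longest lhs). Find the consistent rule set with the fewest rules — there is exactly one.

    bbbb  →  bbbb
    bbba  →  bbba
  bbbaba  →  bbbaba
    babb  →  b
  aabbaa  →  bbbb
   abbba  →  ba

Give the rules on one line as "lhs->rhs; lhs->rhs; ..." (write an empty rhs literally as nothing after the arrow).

  | bbbb
  | bbba
  | bbbaba
  | babb => b

aa->b; abb->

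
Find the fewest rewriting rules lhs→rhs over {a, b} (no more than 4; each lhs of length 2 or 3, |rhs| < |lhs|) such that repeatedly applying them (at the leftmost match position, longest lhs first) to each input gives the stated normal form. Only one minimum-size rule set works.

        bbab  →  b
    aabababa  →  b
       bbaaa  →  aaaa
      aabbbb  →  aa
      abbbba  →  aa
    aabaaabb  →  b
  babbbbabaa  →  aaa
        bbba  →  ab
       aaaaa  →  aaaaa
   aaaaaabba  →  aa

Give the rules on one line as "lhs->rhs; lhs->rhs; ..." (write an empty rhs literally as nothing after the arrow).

  | bbab => aab => b
  | aabababa => bababa => bbaba => aaba => ba => b
  | bbaaa => aaaa
  | aabbbb => bbbb => abb => aa

aab->b; ba->b; baa->ab; bb->a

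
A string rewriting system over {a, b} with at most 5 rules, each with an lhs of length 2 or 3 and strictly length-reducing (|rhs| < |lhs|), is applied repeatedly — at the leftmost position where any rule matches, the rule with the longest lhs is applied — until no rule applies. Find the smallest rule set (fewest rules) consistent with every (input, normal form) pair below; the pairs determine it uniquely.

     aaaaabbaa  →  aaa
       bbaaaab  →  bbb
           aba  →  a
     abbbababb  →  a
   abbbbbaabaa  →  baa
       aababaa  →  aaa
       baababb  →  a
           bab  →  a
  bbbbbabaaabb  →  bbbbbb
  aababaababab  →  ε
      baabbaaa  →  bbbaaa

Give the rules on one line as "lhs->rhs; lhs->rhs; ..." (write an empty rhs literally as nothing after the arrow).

  | aaaaabbaa => aaabbaa => abbaa => aaa
  | bbaaaab => bbaab => bbb
  | aba => a
  | abbbababb => abababb => ababb => abb => a

aab->b; ab->; abb->a; bab->a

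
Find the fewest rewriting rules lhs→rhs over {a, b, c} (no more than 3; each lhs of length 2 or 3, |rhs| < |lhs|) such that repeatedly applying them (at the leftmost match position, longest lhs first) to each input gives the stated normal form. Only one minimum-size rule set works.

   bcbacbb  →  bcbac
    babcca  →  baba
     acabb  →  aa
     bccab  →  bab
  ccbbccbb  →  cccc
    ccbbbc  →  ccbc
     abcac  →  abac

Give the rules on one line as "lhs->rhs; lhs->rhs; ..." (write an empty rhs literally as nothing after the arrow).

  | bcbacbb => bcbac
  | babcca => babca => baba
  | acabb => aabb => aa
  | bccab => bcab => bab

bb->; ca->a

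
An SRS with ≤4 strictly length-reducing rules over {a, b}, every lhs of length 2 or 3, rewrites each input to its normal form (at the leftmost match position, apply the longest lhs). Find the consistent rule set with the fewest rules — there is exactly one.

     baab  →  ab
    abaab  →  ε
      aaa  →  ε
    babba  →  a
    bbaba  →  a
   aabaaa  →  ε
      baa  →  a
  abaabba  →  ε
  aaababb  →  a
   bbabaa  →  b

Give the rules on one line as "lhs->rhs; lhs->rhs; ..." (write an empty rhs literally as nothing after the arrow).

  | baab => ab
  | abaab => aab => bb => ε
  | aaa => ba => ε
  | babba => baba => baa => a

aa->b; ba->; bab->ba; bb->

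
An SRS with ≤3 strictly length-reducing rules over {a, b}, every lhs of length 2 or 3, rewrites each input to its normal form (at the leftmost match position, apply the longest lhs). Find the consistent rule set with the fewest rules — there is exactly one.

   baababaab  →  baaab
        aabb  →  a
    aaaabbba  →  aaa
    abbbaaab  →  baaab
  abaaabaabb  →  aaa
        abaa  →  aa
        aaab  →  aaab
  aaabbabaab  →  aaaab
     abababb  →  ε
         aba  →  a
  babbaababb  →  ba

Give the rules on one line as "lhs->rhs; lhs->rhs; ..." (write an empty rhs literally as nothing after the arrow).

  | baababaab => baabaab => baaab
  | aabb => a
  | aaaabbba => aaaba => aaa
  | abbbaaab => baaab

aba->a; abb->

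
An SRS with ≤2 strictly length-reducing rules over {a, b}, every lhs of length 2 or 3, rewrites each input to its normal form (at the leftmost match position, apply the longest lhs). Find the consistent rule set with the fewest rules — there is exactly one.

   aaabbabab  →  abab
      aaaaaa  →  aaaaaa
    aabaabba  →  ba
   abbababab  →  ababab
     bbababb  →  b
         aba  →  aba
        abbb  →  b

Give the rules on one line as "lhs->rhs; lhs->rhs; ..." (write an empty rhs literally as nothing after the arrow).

abb->bb; bb->

  | aaabbabab => aabbabab => abbabab => bbabab => abab
  | aaaaaa
  | aabaabba => aababba => aabbba => abbba => bbba => ba
  | abbababab => bbababab => ababab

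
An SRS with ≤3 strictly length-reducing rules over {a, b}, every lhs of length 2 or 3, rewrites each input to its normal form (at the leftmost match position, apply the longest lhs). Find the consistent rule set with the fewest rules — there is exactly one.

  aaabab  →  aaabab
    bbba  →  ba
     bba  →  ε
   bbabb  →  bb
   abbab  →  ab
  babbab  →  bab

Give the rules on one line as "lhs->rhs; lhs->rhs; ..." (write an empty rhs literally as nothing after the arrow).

  | aaabab
  | bbba => ba
  | bba => ε
  | bbabb => bb

bba->; bbb->b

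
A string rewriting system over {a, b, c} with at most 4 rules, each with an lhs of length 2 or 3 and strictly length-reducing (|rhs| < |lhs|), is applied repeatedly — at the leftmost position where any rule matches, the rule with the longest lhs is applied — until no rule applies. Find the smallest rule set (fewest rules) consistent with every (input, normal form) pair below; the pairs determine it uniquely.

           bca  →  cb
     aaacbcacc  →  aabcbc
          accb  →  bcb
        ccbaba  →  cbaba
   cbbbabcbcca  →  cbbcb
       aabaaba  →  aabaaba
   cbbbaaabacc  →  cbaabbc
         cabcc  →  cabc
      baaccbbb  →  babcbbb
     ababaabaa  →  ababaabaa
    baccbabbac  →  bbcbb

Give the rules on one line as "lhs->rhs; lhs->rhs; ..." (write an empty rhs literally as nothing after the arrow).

  | bca => cb
  | aaacbcacc => aabbcacc => aabcbcc => aabcbc
  | accb => bcb
  | ccbaba => cbaba

ac->b; bba->; bca->cb; cc->c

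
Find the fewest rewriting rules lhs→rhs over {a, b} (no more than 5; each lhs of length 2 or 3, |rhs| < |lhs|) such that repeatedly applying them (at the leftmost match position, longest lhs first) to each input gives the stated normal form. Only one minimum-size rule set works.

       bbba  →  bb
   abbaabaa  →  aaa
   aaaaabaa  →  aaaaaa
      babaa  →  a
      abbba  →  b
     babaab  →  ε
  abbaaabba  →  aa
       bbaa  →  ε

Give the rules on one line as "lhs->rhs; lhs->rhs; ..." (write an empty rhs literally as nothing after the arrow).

aab->a; ab->; aba->aa; ba->

  | bbba => bb
  | abbaabaa => baabaa => abaa => aaa
  | aaaaabaa => aaaaaa
  | babaa => baa => a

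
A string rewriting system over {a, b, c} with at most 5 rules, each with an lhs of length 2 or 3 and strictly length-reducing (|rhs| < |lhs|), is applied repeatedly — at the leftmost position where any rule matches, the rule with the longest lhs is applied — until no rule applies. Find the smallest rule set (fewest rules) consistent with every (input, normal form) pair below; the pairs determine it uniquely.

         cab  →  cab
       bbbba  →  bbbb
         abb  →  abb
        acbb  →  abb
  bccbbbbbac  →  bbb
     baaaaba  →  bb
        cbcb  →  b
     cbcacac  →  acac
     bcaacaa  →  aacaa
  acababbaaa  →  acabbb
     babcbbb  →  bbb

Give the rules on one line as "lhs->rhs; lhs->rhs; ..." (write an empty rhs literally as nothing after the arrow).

  | cab
  | bbbba => bbbb
  | abb
  | acbb => abb

ba->b; bbc->; bc->; cb->b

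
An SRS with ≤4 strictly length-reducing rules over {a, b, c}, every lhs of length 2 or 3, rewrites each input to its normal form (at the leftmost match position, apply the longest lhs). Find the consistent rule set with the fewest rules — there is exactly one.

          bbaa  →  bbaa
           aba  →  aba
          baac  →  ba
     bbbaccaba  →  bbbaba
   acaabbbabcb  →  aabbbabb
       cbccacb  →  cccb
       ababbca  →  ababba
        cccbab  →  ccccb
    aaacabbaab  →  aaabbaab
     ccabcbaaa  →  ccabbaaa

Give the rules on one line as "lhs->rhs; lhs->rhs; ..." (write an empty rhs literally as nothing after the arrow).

ac->; bc->b; cba->cc

  | bbaa
  | aba
  | baac => ba
  | bbbaccaba => bbbcaba => bbbaba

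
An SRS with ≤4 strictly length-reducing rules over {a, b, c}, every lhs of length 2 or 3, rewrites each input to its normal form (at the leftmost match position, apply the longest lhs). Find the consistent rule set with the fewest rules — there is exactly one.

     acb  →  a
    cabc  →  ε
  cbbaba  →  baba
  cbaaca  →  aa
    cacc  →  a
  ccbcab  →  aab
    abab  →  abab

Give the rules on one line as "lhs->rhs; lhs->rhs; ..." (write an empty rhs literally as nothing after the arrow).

bc->; ca->; cb->; cc->a

  | acb => a
  | cabc => bc => ε
  | cbbaba => baba
  | cbaaca => aaca => aa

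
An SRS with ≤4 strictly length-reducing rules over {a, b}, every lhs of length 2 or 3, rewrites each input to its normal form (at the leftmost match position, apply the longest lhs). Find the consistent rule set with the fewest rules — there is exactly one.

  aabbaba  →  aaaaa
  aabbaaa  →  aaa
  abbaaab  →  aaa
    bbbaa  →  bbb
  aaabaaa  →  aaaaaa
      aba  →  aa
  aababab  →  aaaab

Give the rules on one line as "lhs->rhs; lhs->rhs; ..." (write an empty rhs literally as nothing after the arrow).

  | aabbaba => aabaaa => aaaaa
  | aabbaaa => aabba => aaba => aaa
  | abbaaab => abbab => abaa => aaa
  | bbbaa => bbb

aba->aa; ba->a; baa->b; bab->aa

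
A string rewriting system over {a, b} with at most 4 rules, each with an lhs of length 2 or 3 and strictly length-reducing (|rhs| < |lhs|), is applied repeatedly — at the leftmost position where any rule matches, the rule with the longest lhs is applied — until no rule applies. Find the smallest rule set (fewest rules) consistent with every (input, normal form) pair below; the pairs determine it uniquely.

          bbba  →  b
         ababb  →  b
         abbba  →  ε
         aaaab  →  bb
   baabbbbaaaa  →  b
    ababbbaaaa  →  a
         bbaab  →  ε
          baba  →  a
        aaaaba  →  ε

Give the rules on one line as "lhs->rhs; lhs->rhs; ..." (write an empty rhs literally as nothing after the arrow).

aa->b; ab->; ba->a; bba->

  | bbba => b
  | ababb => abb => b
  | abbba => bba => ε
  | aaaab => baab => aab => bb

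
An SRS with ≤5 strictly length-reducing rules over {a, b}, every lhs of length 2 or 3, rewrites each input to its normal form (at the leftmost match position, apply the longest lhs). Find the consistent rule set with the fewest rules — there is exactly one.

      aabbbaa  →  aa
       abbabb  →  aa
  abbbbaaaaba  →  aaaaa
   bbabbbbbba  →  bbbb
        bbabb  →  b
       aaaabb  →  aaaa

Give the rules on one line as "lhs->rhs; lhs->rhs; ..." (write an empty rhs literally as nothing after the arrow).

  | aabbbaa => aabaa => aa
  | abbabb => aabb => aa
  | abbbbaaaaba => abbaaaaba => aaaaaba => aaaaa
  | bbabbbbbba => baabbbbba => bbbbba => bbbb

abb->a; ba->; baa->; bab->aa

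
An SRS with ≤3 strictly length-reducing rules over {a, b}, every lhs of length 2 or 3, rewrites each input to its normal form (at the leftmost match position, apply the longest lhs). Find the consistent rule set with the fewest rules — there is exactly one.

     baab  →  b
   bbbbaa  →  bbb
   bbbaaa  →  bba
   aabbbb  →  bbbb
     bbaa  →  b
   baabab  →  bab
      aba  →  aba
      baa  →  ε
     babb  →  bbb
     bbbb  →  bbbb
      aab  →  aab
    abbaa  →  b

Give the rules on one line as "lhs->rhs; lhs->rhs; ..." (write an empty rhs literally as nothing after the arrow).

  | baab => b
  | bbbbaa => bbb
  | bbbaaa => bba
  | aabbbb => abbbb => bbbb

abb->bb; baa->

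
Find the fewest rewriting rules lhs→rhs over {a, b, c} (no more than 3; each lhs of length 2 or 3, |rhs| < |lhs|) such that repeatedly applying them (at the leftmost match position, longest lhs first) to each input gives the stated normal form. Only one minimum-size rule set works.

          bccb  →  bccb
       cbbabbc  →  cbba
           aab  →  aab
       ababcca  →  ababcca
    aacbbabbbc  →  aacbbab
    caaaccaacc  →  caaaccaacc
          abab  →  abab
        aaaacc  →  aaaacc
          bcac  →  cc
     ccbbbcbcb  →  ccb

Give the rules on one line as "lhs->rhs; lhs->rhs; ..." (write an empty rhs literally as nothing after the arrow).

  | bccb
  | cbbabbc => cbba
  | aab
  | ababcca

bbc->; bca->c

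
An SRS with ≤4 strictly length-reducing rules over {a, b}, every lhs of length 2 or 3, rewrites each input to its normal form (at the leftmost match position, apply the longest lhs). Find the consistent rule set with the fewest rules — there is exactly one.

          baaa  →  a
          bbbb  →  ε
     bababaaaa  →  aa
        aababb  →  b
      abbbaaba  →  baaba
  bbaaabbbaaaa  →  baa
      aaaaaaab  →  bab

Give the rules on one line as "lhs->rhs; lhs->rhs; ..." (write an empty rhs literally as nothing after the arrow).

  | baaa => bba => a
  | bbbb => bb => ε
  | bababaaaa => bababbaa => babbbaa => bbbbaa => bbaa => aa
  | aababb => aabbb => abbb => bbb => b

aaa->ba; abb->bb; bb->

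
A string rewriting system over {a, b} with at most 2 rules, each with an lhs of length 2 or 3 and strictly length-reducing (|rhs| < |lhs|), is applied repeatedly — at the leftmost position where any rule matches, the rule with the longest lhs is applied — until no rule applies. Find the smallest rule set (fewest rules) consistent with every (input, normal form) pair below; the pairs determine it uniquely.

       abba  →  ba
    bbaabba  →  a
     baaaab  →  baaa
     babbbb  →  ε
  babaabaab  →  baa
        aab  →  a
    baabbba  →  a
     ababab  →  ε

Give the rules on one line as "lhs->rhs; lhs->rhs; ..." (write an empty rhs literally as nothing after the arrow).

  | abba => ba
  | bbaabba => aabba => aba => a
  | baaaab => baaa
  | babbbb => bbbb => bb => ε

ab->; bb->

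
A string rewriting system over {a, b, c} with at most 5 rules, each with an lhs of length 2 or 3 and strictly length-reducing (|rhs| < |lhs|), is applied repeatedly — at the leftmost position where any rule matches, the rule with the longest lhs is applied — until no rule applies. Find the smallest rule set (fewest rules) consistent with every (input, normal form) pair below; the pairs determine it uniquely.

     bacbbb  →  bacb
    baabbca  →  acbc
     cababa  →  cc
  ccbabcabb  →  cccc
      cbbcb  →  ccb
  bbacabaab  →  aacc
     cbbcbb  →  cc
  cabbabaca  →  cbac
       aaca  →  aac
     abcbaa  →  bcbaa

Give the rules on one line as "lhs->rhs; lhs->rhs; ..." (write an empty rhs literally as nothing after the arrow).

ab->b; bab->ac; bb->a; ca->c

  | bacbbb => bacab => bacb
  | baabbca => babbca => acbca => acbc
  | cababa => cbaba => caca => cca => cc
  | ccbabcabb => ccaccabb => ccccabb => ccccbb => cccca => cccc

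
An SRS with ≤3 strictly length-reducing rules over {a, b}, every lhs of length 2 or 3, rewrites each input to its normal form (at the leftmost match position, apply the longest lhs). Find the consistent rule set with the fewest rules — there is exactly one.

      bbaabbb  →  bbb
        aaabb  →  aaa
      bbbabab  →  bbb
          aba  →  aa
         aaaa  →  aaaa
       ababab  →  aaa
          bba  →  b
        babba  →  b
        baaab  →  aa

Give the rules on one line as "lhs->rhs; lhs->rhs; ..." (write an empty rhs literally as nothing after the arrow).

ab->a; ba->

  | bbaabbb => babbb => bbb
  | aaabb => aaab => aaa
  | bbbabab => bbbab => bbb
  | aba => aa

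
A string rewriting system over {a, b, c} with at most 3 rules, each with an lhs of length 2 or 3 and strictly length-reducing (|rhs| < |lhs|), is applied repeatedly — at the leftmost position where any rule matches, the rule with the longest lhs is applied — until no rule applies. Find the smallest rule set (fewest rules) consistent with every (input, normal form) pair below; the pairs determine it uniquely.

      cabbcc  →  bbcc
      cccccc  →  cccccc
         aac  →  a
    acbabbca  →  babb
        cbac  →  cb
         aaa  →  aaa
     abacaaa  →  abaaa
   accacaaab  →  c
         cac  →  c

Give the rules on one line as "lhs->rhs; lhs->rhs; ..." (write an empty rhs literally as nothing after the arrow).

aab->c; ac->; ca->

  | cabbcc => bbcc
  | cccccc
  | aac => a
  | acbabbca => babbca => babb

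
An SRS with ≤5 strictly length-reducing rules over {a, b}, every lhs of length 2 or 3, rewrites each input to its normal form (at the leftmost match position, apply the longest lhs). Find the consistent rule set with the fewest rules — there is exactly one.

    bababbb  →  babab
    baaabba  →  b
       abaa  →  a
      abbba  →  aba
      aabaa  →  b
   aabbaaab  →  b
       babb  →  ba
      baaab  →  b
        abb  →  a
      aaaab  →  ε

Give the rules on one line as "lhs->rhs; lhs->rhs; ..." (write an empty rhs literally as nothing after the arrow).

aa->b; aaa->aa; bb->; bba->aa

  | bababbb => babab
  | baaabba => baabba => bbbba => bba => aa => b
  | abaa => abb => a
  | abbba => aba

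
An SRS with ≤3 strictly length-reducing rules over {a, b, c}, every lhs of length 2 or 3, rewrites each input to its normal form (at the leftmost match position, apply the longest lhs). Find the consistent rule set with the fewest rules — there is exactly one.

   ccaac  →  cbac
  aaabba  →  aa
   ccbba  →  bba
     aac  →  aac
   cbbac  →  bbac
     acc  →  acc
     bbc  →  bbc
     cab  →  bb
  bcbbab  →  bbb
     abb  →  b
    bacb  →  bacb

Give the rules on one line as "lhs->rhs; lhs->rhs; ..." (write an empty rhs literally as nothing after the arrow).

  | ccaac => cbac
  | aaabba => aaba => aa
  | ccbba => cbba => bba
  | aac

ab->; ca->b; cbb->bb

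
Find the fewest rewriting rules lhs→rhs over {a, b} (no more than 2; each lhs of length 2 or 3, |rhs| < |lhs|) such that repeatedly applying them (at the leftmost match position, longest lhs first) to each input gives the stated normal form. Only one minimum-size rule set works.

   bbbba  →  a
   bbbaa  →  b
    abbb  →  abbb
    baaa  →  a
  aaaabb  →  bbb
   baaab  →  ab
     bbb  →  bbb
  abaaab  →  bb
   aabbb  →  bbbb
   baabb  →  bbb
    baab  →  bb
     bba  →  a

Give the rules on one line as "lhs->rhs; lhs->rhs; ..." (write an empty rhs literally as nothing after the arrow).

  | bbbba => bbba => bba => ba => a
  | bbbaa => bbaa => baa => aa => b
  | abbb
  | baaa => aaa => ba => a

aa->b; ba->a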